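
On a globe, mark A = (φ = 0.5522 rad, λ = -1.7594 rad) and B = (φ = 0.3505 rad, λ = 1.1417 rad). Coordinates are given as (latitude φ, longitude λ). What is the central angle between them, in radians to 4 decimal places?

2.2099 rad

In radians: φ₁ = 0.5522, φ₂ = 0.3505, Δλ = 166.221° = 2.9011 rad.
cos c = sin φ₁ sin φ₂ + cos φ₁ cos φ₂ cos Δλ = (0.5246)(0.3434) + (0.8514)(0.9392)(-0.9712) = -0.59648,
so c = arccos(-0.59648) = 2.20991 rad.
So the angular separation is 2.2099 rad.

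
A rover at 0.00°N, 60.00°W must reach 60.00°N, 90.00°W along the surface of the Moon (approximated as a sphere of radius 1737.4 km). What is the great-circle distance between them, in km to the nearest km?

In radians: φ₁ = 0.0000, φ₂ = 1.0472, Δλ = -30.000° = -0.5236 rad.
Haversine: a = sin²(Δφ/2) + cos φ₁ cos φ₂ sin²(Δλ/2) = 0.2500 + (1.0000)(0.5000)(0.0670) = 0.28349.
Central angle c = 2·arcsin(√a) = 1.12296 rad.
Distance = R·c = 1737.4 × 1.1230 ≈ 1951 km.

1951 km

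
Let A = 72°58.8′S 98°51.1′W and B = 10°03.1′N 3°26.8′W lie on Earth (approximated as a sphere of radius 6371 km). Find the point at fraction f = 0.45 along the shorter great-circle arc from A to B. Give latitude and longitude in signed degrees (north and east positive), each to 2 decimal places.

Central angle δ = 1.7661 rad. Interpolating on the sphere with fraction f = 0.45:
P = [sin((1−f)δ)·A + sin(fδ)·B] / sin δ = 0.8416·A + 0.7275·B in Cartesian coordinates,
giving P = (0.6771, -0.2865, -0.6778), i.e. latitude -42.67°, longitude -22.93°.

-42.67°, -22.93°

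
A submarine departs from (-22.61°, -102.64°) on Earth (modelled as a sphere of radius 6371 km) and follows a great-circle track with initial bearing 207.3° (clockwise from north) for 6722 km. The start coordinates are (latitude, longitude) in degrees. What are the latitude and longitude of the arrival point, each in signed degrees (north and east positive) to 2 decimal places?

-64.59°, -171.03°

Angular distance δ = d/R = 6722/6371 = 1.05509 rad; initial bearing θ = 3.6181 rad.
sin φ₂ = sin φ₁ cos δ + cos φ₁ sin δ cos θ = (-0.3845)(0.4931) + (0.9231)(0.8699)(-0.8886) = -0.9032, so φ₂ = -64.59°.
Δλ = atan2(sin θ sin δ cos φ₁, cos δ − sin φ₁ sin φ₂) = atan2(-0.3683, 0.1459) = -68.392°.
λ₂ = -102.640° − 68.392° = -171.03°.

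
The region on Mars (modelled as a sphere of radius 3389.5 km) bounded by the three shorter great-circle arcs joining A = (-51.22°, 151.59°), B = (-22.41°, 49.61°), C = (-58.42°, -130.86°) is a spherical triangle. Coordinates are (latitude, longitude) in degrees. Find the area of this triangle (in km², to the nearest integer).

Side lengths (central angles): a = 1.7308, b = 0.7454, c = 1.3929 rad; semiperimeter s = 1.9345.
By l'Huilier's theorem, tan(E/4) = √[tan(s/2) tan((s−a)/2) tan((s−b)/2) tan((s−c)/2)], giving spherical excess E = 0.6613 rad.
Area = E·R² = 0.6613 × (3389.5)² ≈ 7597558 km².

7597558 km²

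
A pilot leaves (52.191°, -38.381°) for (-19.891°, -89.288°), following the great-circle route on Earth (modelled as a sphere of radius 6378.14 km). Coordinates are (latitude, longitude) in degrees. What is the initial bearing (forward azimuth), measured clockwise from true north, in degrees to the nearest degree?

Δλ = -50.907° = -0.8885 rad.
y = sin Δλ · cos φ₂ = (-0.7761)(0.9403) = -0.7298
x = cos φ₁ sin φ₂ − sin φ₁ cos φ₂ cos Δλ = (0.6130)(-0.3402) − (0.7901)(0.9403)(0.6306) = -0.6770
θ = atan2(y, x) = -132.85°; adding 360° gives 227°.

227°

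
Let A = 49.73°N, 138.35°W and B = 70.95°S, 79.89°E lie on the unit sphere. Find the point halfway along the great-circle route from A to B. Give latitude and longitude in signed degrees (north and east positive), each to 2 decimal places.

The central angle between A and B is δ = 2.6614 rad.
With f = 0.5, the slerp weights are sin((1−f)δ)/sin δ = 2.1028 and sin(fδ)/sin δ = 2.1028.
Weighted sum of the unit vectors: (2.1028)·(-0.4830,-0.4296,0.7630) + (2.1028)·(0.0573,0.3213,-0.9452) = (-0.8952, -0.2276, -0.3832).
Converting back: φ = atan2(z, √(x²+y²)) = -22.53°, λ = atan2(y, x) = -165.73°.

-22.53°, -165.73°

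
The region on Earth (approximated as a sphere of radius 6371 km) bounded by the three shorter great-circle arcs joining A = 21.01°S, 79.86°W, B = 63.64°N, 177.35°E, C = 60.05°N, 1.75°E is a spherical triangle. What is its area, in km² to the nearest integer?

Side lengths (central angles): a = 0.9820, b = 1.8159, c = 1.9966 rad; semiperimeter s = 2.3972.
By l'Huilier's theorem, tan(E/4) = √[tan(s/2) tan((s−a)/2) tan((s−b)/2) tan((s−c)/2)], giving spherical excess E = 1.3993 rad.
Area = E·R² = 1.3993 × (6371)² ≈ 56796889 km².

56796889 km²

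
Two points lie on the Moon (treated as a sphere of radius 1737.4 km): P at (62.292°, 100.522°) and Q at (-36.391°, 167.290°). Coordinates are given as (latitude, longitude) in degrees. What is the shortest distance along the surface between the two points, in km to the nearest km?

3402 km

In radians: φ₁ = 1.0872, φ₂ = -0.6351, Δλ = 66.768° = 1.1653 rad.
cos c = sin φ₁ sin φ₂ + cos φ₁ cos φ₂ cos Δλ = (0.8853)(-0.5933) + (0.4650)(0.8050)(0.3945) = -0.37762,
so c = arccos(-0.37762) = 1.95802 rad.
Distance = R·c = 1737.4 × 1.9580 ≈ 3402 km.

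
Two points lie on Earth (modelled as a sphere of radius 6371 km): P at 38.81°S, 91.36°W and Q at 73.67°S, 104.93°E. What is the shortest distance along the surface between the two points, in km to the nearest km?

7447 km

In radians: φ₁ = -0.6774, φ₂ = -1.2858, Δλ = -163.710° = -2.8573 rad.
cos c = sin φ₁ sin φ₂ + cos φ₁ cos φ₂ cos Δλ = (-0.6267)(-0.9597) + (0.7792)(0.2812)(-0.9599) = 0.39116,
so c = arccos(0.39116) = 1.16891 rad.
Distance = R·c = 6371 × 1.1689 ≈ 7447 km.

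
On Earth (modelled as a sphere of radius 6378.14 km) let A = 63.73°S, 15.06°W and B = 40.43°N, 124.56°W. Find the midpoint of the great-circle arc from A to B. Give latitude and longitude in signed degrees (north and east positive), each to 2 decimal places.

-18.50°, -90.34°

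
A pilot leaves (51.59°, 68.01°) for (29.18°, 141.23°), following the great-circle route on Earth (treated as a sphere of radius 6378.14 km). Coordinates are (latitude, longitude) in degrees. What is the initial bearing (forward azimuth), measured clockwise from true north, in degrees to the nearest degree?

Δλ = 73.220° = 1.2779 rad.
y = sin Δλ · cos φ₂ = (0.9574)(0.8731) = 0.8359
x = cos φ₁ sin φ₂ − sin φ₁ cos φ₂ cos Δλ = (0.6213)(0.4876) − (0.7836)(0.8731)(0.2887) = 0.1054
θ = atan2(y, x) = 82.81°, so the bearing is 83°.

83°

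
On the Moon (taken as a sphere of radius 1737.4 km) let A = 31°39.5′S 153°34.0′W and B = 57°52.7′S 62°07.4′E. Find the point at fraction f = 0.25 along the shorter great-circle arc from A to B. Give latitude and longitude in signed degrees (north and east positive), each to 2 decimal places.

Central angle δ = 1.4938 rad. Interpolating on the sphere with fraction f = 0.25:
P = [sin((1−f)δ)·A + sin(fδ)·B] / sin δ = 0.9029·A + 0.3659·B in Cartesian coordinates,
giving P = (-0.5972, -0.1701, -0.7838), i.e. latitude -51.61°, longitude -164.10°.

-51.61°, -164.10°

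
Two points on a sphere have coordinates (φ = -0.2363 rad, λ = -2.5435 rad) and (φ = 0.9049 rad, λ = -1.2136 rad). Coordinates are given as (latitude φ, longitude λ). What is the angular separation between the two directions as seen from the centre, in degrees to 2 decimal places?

In radians: φ₁ = -0.2363, φ₂ = 0.9049, Δλ = 76.198° = 1.3299 rad.
cos c = sin φ₁ sin φ₂ + cos φ₁ cos φ₂ cos Δλ = (-0.2341)(0.7864) + (0.9722)(0.6178)(0.2386) = -0.04081,
so c = arccos(-0.04081) = 1.61161 rad.
So the angular separation is 92.34°.

92.34°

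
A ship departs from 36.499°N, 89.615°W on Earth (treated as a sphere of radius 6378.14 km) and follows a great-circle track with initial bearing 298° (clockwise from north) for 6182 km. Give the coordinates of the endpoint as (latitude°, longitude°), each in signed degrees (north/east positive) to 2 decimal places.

40.37°, -162.46°

Angular distance δ = d/R = 6182/6378.14 = 0.96925 rad; initial bearing θ = 5.2011 rad.
sin φ₂ = sin φ₁ cos δ + cos φ₁ sin δ cos θ = (0.5948)(0.5659) + (0.8039)(0.8245)(0.4695) = 0.6478, so φ₂ = 40.37°.
Δλ = atan2(sin θ sin δ cos φ₁, cos δ − sin φ₁ sin φ₂) = atan2(-0.5852, 0.1806) = -72.846°.
λ₂ = -89.615° − 72.846° = -162.46°.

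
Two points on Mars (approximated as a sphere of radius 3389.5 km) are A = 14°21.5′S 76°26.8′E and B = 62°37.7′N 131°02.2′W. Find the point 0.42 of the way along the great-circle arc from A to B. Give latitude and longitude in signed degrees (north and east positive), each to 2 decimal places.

The central angle between A and B is δ = 2.2336 rad.
With f = 0.42, the slerp weights are sin((1−f)δ)/sin δ = 1.2209 and sin(fδ)/sin δ = 1.0231.
Weighted sum of the unit vectors: (1.2209)·(0.2270,0.9418,-0.2480) + (1.0231)·(-0.3019,-0.3468,0.8880) = (-0.0316, 0.7950, 0.6058).
Converting back: φ = atan2(z, √(x²+y²)) = 37.29°, λ = atan2(y, x) = 92.28°.

37.29°, 92.28°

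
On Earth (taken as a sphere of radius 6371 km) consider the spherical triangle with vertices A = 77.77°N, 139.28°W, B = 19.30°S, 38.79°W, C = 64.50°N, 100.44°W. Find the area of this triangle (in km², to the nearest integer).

Side lengths (central angles): a = 1.6764, b = 0.3074, c = 1.9384 rad; semiperimeter s = 1.9611.
By l'Huilier's theorem, tan(E/4) = √[tan(s/2) tan((s−a)/2) tan((s−b)/2) tan((s−c)/2)], giving spherical excess E = 0.2050 rad.
Area = E·R² = 0.2050 × (6371)² ≈ 8322724 km².

8322724 km²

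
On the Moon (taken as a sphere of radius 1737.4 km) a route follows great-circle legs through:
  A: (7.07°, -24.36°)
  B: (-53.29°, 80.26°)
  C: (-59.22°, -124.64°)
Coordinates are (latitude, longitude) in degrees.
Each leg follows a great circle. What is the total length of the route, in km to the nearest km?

5158 km

Leg A→B: central angle 1.8218 rad, distance 3165.2 km.
Leg B→C: central angle 1.1469 rad, distance 1992.7 km.
Total: 3165.2 + 1992.7 ≈ 5158 km.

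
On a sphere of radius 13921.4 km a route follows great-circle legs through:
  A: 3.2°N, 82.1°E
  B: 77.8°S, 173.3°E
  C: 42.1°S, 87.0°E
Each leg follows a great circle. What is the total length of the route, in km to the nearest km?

Leg A→B: central angle 1.6298 rad, distance 22689.2 km.
Leg B→C: central angle 0.8428 rad, distance 11732.4 km.
Total: 22689.2 + 11732.4 ≈ 34422 km.

34422 km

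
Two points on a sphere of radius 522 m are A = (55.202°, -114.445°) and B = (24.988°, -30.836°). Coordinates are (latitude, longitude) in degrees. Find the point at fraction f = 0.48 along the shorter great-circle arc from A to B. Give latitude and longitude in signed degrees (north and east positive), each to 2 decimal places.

48.61°, -62.83°

The central angle between A and B is δ = 1.1544 rad.
With f = 0.48, the slerp weights are sin((1−f)δ)/sin δ = 0.6177 and sin(fδ)/sin δ = 0.5754.
Weighted sum of the unit vectors: (0.6177)·(-0.2362,-0.5195,0.8212) + (0.5754)·(0.7783,-0.4646,0.4224) = (0.3019, -0.5882, 0.7502).
Converting back: φ = atan2(z, √(x²+y²)) = 48.61°, λ = atan2(y, x) = -62.83°.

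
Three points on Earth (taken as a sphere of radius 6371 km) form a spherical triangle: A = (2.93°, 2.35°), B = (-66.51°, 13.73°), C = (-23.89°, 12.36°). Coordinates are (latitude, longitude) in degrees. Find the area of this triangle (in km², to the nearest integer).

3108593 km²

Side lengths (central angles): a = 0.7440, b = 0.4980, c = 1.2203 rad; semiperimeter s = 1.2312.
By l'Huilier's theorem, tan(E/4) = √[tan(s/2) tan((s−a)/2) tan((s−b)/2) tan((s−c)/2)], giving spherical excess E = 0.0766 rad.
Area = E·R² = 0.0766 × (6371)² ≈ 3108593 km².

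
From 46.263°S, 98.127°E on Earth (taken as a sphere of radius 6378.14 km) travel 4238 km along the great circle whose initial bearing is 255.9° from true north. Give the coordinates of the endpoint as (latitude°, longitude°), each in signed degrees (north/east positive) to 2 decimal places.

Angular distance δ = d/R = 4238/6378.14 = 0.66446 rad; initial bearing θ = 4.4663 rad.
sin φ₂ = sin φ₁ cos δ + cos φ₁ sin δ cos θ = (-0.7225)(0.7873) + (0.6913)(0.6166)(-0.2436) = -0.6727, so φ₂ = -42.27°.
Δλ = atan2(sin θ sin δ cos φ₁, cos δ − sin φ₁ sin φ₂) = atan2(-0.4135, 0.3012) = -53.924°.
λ₂ = 98.127° − 53.924° = 44.20°.

-42.27°, 44.20°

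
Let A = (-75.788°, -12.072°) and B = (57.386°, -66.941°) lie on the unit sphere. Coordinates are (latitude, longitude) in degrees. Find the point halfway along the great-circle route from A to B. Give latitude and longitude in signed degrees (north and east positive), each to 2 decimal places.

-10.16°, -50.50°

Central angle δ = 2.4045 rad. Interpolating on the sphere with fraction f = 0.5:
P = [sin((1−f)δ)·A + sin(fδ)·B] / sin δ = 1.3878·A + 1.3878·B in Cartesian coordinates,
giving P = (0.6262, -0.7595, -0.1764), i.e. latitude -10.16°, longitude -50.50°.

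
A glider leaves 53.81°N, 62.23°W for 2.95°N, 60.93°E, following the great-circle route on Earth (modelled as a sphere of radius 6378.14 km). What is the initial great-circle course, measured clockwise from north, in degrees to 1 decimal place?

60.6°

Δλ = 123.160° = 2.1495 rad.
y = sin Δλ · cos φ₂ = (0.8371)(0.9987) = 0.8360
x = cos φ₁ sin φ₂ − sin φ₁ cos φ₂ cos Δλ = (0.5905)(0.0515) − (0.8071)(0.9987)(-0.5470) = 0.4712
θ = atan2(y, x) = 60.59°, so the bearing is 60.6°.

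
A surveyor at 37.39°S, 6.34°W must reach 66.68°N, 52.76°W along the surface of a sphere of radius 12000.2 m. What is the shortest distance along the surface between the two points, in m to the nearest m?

In radians: φ₁ = -0.6526, φ₂ = 1.1638, Δλ = -46.420° = -0.8102 rad.
Haversine: a = sin²(Δφ/2) + cos φ₁ cos φ₂ sin²(Δλ/2) = 0.6216 + (0.7945)(0.3959)(0.1553) = 0.67040.
Central angle c = 2·arcsin(√a) = 1.91857 rad.
Distance = R·c = 12000.2 × 1.9186 ≈ 23023 m.

23023 m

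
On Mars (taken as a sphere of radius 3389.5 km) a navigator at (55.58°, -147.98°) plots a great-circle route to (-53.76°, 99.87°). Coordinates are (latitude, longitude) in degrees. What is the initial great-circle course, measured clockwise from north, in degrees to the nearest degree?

244°

Δλ = -112.150° = -1.9574 rad.
y = sin Δλ · cos φ₂ = (-0.9262)(0.5912) = -0.5475
x = cos φ₁ sin φ₂ − sin φ₁ cos φ₂ cos Δλ = (0.5653)(-0.8065) − (0.8249)(0.5912)(-0.3770) = -0.2720
θ = atan2(y, x) = -116.42°; adding 360° gives 244°.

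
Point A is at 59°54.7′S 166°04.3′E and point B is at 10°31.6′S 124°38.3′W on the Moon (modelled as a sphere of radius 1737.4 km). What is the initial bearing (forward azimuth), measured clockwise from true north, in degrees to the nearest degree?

77°

With φ₁ = -1.0457, φ₂ = -0.1837, Δλ = 1.2093 rad, the forward-azimuth formula gives
θ = atan2( sin Δλ cos φ₂ , cos φ₁ sin φ₂ − sin φ₁ cos φ₂ cos Δλ ) = atan2(0.9196, 0.2092) = 77.18°.
So the initial bearing is 77°.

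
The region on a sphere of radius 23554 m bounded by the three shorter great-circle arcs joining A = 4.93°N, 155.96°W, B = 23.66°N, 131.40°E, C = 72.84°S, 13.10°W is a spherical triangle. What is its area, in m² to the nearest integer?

Side lengths (central angles): a = 2.2186, b = 1.8928, c = 1.2590 rad; semiperimeter s = 2.6852.
By l'Huilier's theorem, tan(E/4) = √[tan(s/2) tan((s−a)/2) tan((s−b)/2) tan((s−c)/2)], giving spherical excess E = 2.1864 rad.
Area = E·R² = 2.1864 × (23554)² ≈ 1212991722 m².

1212991722 m²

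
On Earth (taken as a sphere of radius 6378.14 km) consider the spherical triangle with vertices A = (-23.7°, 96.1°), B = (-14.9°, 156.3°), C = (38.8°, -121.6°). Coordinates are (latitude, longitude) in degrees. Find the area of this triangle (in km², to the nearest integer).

33637258 km²

Side lengths (central angles): a = 1.6284, b = 2.5261, c = 0.9967 rad; semiperimeter s = 2.5756.
By l'Huilier's theorem, tan(E/4) = √[tan(s/2) tan((s−a)/2) tan((s−b)/2) tan((s−c)/2)], giving spherical excess E = 0.8269 rad.
Area = E·R² = 0.8269 × (6378.14)² ≈ 33637258 km².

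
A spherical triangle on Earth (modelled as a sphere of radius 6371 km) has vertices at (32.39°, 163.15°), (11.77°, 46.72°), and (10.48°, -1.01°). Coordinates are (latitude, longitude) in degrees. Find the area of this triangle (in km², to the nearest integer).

46714561 km²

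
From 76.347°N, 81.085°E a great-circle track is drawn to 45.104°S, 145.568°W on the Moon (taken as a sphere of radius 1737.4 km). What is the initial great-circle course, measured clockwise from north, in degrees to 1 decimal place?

59.4°

Δλ = 133.347° = 2.3273 rad.
y = sin Δλ · cos φ₂ = (0.7272)(0.7058) = 0.5133
x = cos φ₁ sin φ₂ − sin φ₁ cos φ₂ cos Δλ = (0.2360)(-0.7084) − (0.9717)(0.7058)(-0.6864) = 0.3036
θ = atan2(y, x) = 59.40°, so the bearing is 59.4°.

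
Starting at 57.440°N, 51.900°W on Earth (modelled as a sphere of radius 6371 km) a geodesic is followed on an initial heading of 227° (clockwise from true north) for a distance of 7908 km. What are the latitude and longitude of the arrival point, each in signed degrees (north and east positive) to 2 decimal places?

-4.27°, -95.84°

Angular distance δ = d/R = 7908/6371 = 1.24125 rad; initial bearing θ = 3.9619 rad.
sin φ₂ = sin φ₁ cos δ + cos φ₁ sin δ cos θ = (0.8428)(0.3236) + (0.5382)(0.9462)(-0.6820) = -0.0745, so φ₂ = -4.27°.
Δλ = atan2(sin θ sin δ cos φ₁, cos δ − sin φ₁ sin φ₂) = atan2(-0.3724, 0.3864) = -43.942°.
λ₂ = -51.900° − 43.942° = -95.84°.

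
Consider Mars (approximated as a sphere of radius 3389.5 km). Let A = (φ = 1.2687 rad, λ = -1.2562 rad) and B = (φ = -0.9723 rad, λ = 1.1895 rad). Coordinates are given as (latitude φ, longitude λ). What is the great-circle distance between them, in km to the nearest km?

9261 km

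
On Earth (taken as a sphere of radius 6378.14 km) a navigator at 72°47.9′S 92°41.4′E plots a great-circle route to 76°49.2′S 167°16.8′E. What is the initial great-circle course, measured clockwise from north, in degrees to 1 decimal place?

With φ₁ = -1.2706, φ₂ = -1.3408, Δλ = 1.3018 rad, the forward-azimuth formula gives
θ = atan2( sin Δλ cos φ₂ , cos φ₁ sin φ₂ − sin φ₁ cos φ₂ cos Δλ ) = atan2(0.2198, -0.2301) = 136.31°.
So the initial bearing is 136.3°.

136.3°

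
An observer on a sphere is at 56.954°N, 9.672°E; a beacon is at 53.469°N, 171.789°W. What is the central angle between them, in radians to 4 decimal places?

1.2142 rad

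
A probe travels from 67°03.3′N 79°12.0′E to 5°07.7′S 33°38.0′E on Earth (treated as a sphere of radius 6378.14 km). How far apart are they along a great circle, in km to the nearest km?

With latitudes φ₁ = 67.055°, φ₂ = -5.128° and longitude difference Δλ = -45.567°:
Haversine: a = sin²(Δφ/2) + cos φ₁ cos φ₂ sin²(Δλ/2) = 0.3470 + (0.3898)(0.9960)(0.1500) = 0.40524.
Central angle c = 2·arcsin(√a) = 1.38013 rad.
Distance = R·c = 6378.14 × 1.3801 ≈ 8803 km.

8803 km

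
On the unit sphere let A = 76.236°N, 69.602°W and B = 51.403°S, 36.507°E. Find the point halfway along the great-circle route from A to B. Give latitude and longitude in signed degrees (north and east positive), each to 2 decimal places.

17.47°, 14.22°

Central angle δ = 2.4986 rad. Interpolating on the sphere with fraction f = 0.5:
P = [sin((1−f)δ)·A + sin(fδ)·B] / sin δ = 1.5823·A + 1.5823·B in Cartesian coordinates,
giving P = (0.9246, 0.2344, 0.3002), i.e. latitude 17.47°, longitude 14.22°.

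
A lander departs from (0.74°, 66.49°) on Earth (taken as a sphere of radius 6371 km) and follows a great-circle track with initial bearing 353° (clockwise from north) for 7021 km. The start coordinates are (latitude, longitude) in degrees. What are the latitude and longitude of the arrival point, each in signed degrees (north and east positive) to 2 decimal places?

63.03°, 52.62°

Angular distance δ = d/R = 7021/6371 = 1.10202 rad; initial bearing θ = 6.1610 rad.
sin φ₂ = sin φ₁ cos δ + cos φ₁ sin δ cos θ = (0.0129)(0.4518) + (0.9999)(0.8921)(0.9925) = 0.8912, so φ₂ = 63.03°.
Δλ = atan2(sin θ sin δ cos φ₁, cos δ − sin φ₁ sin φ₂) = atan2(-0.1087, 0.4403) = -13.870°.
λ₂ = 66.490° − 13.870° = 52.62°.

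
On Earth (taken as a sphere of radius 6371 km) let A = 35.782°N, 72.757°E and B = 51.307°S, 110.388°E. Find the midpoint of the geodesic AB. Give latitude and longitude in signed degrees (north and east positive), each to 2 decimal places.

Central angle δ = 1.6255 rad. Interpolating on the sphere with fraction f = 0.5:
P = [sin((1−f)δ)·A + sin(fδ)·B] / sin δ = 0.7273·A + 0.7273·B in Cartesian coordinates,
giving P = (0.0165, 0.9897, -0.1424), i.e. latitude -8.19°, longitude 89.04°.

-8.19°, 89.04°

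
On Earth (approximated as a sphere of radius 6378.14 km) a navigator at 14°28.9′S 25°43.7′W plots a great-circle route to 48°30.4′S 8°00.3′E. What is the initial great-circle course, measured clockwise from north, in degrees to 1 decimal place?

With φ₁ = -0.2528, φ₂ = -0.8466, Δλ = 0.5888 rad, the forward-azimuth formula gives
θ = atan2( sin Δλ cos φ₂ , cos φ₁ sin φ₂ − sin φ₁ cos φ₂ cos Δλ ) = atan2(0.3679, -0.5874) = 147.94°.
So the initial bearing is 147.9°.

147.9°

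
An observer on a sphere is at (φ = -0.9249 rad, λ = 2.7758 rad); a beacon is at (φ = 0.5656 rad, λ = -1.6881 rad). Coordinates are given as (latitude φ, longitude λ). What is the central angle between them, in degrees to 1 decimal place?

123.6°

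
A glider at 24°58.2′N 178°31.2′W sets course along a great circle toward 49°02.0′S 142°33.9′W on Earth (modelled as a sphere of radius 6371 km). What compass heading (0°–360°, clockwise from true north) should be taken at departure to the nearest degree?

With φ₁ = 0.4358, φ₂ = -0.8558, Δλ = 0.6275 rad, the forward-azimuth formula gives
θ = atan2( sin Δλ cos φ₂ , cos φ₁ sin φ₂ − sin φ₁ cos φ₂ cos Δλ ) = atan2(0.3849, -0.9085) = 157.04°.
So the initial bearing is 157°.

157°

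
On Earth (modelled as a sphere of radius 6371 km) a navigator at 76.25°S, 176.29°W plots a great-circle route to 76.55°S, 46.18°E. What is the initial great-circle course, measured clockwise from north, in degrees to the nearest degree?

Δλ = -137.530° = -2.4004 rad.
y = sin Δλ · cos φ₂ = (-0.6752)(0.2326) = -0.1571
x = cos φ₁ sin φ₂ − sin φ₁ cos φ₂ cos Δλ = (0.2377)(-0.9726) − (-0.9713)(0.2326)(-0.7376) = -0.3978
θ = atan2(y, x) = -158.46°; adding 360° gives 202°.

202°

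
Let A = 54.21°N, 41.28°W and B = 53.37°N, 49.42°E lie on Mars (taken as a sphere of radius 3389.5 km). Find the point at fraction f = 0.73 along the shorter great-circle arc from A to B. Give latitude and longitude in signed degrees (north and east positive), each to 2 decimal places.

Central angle δ = 0.8675 rad. Interpolating on the sphere with fraction f = 0.73:
P = [sin((1−f)δ)·A + sin(fδ)·B] / sin δ = 0.3043·A + 0.7759·B in Cartesian coordinates,
giving P = (0.4349, 0.2342, 0.8695), i.e. latitude 60.40°, longitude 28.30°.

60.40°, 28.30°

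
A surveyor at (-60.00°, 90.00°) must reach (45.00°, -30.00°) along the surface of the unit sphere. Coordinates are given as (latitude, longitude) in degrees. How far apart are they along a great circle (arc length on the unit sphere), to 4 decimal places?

Let φ₁ = -1.0472 rad, φ₂ = 0.7854 rad, and Δλ = -2.0944 rad.
Haversine: a = sin²(Δφ/2) + cos φ₁ cos φ₂ sin²(Δλ/2) = 0.6294 + (0.5000)(0.7071)(0.7500) = 0.89457.
Central angle c = 2·arcsin(√a) = 2.48022 rad.
On the unit sphere the arc length equals the central angle: 2.4802.

2.4802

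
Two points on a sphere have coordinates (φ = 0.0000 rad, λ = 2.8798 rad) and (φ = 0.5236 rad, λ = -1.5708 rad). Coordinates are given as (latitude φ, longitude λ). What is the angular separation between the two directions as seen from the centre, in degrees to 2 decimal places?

102.95°

Let φ₁ = 0.0000 rad, φ₂ = 0.5236 rad, and Δλ = 1.8326 rad.
cos c = sin φ₁ sin φ₂ + cos φ₁ cos φ₂ cos Δλ = (0.0000)(0.5000) + (1.0000)(0.8660)(-0.2588) = -0.22414,
so c = arccos(-0.22414) = 1.79685 rad.
So the angular separation is 102.95°.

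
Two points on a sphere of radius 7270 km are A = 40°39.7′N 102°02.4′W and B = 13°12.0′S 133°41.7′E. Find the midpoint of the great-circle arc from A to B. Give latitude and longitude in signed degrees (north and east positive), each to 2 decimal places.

The central angle between A and B is δ = 2.1707 rad.
With f = 0.5, the slerp weights are sin((1−f)δ)/sin δ = 1.0716 and sin(fδ)/sin δ = 1.0716.
Weighted sum of the unit vectors: (1.0716)·(-0.1582,-0.7419,0.6516) + (1.0716)·(-0.6726,0.7039,-0.2284) = (-0.8903, -0.0407, 0.4536).
Converting back: φ = atan2(z, √(x²+y²)) = 26.97°, λ = atan2(y, x) = -177.38°.

26.97°, -177.38°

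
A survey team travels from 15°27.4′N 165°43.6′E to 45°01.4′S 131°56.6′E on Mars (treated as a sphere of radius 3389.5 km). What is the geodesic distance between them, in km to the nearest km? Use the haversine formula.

4011 km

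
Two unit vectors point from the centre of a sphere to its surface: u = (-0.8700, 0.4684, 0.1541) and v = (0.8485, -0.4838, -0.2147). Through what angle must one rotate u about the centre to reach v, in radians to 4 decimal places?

u·v = -0.9979; |u| = 1.0000, |v| = 1.0001.
cos θ = (u·v)/(|u||v|) = -0.9978, so θ = 3.0755 rad.

3.0755 rad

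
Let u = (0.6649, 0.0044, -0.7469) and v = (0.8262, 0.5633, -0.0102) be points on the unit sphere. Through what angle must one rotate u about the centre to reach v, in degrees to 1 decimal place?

56.0°

u·v = 0.5594; |u| = 1.0000, |v| = 1.0000.
cos θ = (u·v)/(|u||v|) = 0.5594, so θ = 56.0°.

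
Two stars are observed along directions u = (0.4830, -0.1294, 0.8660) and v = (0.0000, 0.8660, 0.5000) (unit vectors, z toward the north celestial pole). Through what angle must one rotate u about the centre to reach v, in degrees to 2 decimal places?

u·v = 0.3209; |u| = 1.0000, |v| = 1.0000.
cos θ = (u·v)/(|u||v|) = 0.3209, so θ = 71.28°.

71.28°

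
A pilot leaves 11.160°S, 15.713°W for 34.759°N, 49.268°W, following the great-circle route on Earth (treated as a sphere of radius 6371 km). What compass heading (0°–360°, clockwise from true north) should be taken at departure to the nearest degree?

327°

With φ₁ = -0.1948, φ₂ = 0.6067, Δλ = -0.5856 rad, the forward-azimuth formula gives
θ = atan2( sin Δλ cos φ₂ , cos φ₁ sin φ₂ − sin φ₁ cos φ₂ cos Δλ ) = atan2(-0.4541, 0.6919) = -33.28°.
Adding 360° brings this into [0°, 360°): 327°.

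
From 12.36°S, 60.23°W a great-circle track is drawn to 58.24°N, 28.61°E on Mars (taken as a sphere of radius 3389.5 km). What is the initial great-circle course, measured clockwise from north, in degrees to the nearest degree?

32°

With φ₁ = -0.2157, φ₂ = 1.0165, Δλ = 1.5506 rad, the forward-azimuth formula gives
θ = atan2( sin Δλ cos φ₂ , cos φ₁ sin φ₂ − sin φ₁ cos φ₂ cos Δλ ) = atan2(0.5263, 0.8328) = 32.29°.
So the initial bearing is 32°.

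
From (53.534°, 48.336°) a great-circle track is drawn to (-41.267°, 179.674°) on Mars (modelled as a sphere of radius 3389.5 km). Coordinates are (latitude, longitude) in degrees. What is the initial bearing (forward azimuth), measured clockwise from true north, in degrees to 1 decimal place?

Δλ = 131.338° = 2.2923 rad.
y = sin Δλ · cos φ₂ = (0.7508)(0.7516) = 0.5644
x = cos φ₁ sin φ₂ − sin φ₁ cos φ₂ cos Δλ = (0.5943)(-0.6596) − (0.8042)(0.7516)(-0.6605) = 0.0072
θ = atan2(y, x) = 89.26°, so the bearing is 89.3°.

89.3°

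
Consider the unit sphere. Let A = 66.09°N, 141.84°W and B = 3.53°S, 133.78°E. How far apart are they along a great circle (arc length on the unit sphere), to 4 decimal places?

With latitudes φ₁ = 66.090°, φ₂ = -3.530° and longitude difference Δλ = -84.380°:
cos c = sin φ₁ sin φ₂ + cos φ₁ cos φ₂ cos Δλ = (0.9142)(-0.0616) + (0.4053)(0.9981)(0.0979) = -0.01667,
so c = arccos(-0.01667) = 1.58747 rad.
On the unit sphere the arc length equals the central angle: 1.5875.

1.5875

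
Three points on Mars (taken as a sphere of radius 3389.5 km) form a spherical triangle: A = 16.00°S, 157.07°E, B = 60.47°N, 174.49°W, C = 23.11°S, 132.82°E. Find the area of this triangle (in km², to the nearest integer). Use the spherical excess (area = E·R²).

Side lengths (central angles): a = 1.6376, b = 0.4170, c = 1.3931 rad; semiperimeter s = 1.7238.
By l'Huilier's theorem, tan(E/4) = √[tan(s/2) tan((s−a)/2) tan((s−b)/2) tan((s−c)/2)], giving spherical excess E = 0.3201 rad.
Area = E·R² = 0.3201 × (3389.5)² ≈ 3677406 km².

3677406 km²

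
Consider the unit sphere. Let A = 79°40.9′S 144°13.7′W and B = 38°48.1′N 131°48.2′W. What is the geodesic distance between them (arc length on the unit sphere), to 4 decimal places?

2.0716

Let φ₁ = -1.3907 rad, φ₂ = 0.6772 rad, and Δλ = 0.2169 rad.
cos c = sin φ₁ sin φ₂ + cos φ₁ cos φ₂ cos Δλ = (-0.9838)(0.6266) + (0.1791)(0.7793)(0.9766) = -0.48017,
so c = arccos(-0.48017) = 2.07165 rad.
On the unit sphere the arc length equals the central angle: 2.0716.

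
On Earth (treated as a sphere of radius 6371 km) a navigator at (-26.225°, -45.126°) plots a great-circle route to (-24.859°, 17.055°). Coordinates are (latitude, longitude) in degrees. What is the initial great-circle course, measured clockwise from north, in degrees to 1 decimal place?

Δλ = 62.181° = 1.0853 rad.
y = sin Δλ · cos φ₂ = (0.8844)(0.9073) = 0.8025
x = cos φ₁ sin φ₂ − sin φ₁ cos φ₂ cos Δλ = (0.8971)(-0.4204) − (-0.4419)(0.9073)(0.4667) = -0.1900
θ = atan2(y, x) = 103.32°, so the bearing is 103.3°.

103.3°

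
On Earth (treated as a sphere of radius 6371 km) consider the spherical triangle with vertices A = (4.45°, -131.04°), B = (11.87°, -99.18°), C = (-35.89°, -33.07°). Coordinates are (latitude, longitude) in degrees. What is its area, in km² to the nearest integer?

Side lengths (central angles): a = 1.3689, b = 1.7289, c = 0.5649 rad; semiperimeter s = 1.8314.
By l'Huilier's theorem, tan(E/4) = √[tan(s/2) tan((s−a)/2) tan((s−b)/2) tan((s−c)/2)], giving spherical excess E = 0.4280 rad.
Area = E·R² = 0.4280 × (6371)² ≈ 17370709 km².

17370709 km²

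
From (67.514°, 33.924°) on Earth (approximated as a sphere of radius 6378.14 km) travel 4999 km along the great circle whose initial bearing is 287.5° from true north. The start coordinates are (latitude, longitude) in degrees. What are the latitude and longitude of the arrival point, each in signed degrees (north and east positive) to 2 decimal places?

47.36°, -49.74°

Angular distance δ = d/R = 4999/6378.14 = 0.78377 rad; initial bearing θ = 5.0178 rad.
sin φ₂ = sin φ₁ cos δ + cos φ₁ sin δ cos θ = (0.9240)(0.7083) + (0.3825)(0.7060)(0.3007) = 0.7356, so φ₂ = 47.36°.
Δλ = atan2(sin θ sin δ cos φ₁, cos δ − sin φ₁ sin φ₂) = atan2(-0.2575, 0.0286) = -83.666°.
λ₂ = 33.924° − 83.666° = -49.74°.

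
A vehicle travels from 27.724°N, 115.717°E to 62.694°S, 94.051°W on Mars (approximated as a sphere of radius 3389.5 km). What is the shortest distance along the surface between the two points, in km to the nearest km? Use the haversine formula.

8281 km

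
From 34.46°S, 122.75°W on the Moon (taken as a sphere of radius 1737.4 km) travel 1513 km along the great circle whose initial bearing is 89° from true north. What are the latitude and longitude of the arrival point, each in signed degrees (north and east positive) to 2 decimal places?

-20.70°, -67.91°

Angular distance δ = d/R = 1513/1737.4 = 0.87084 rad; initial bearing θ = 1.5533 rad.
sin φ₂ = sin φ₁ cos δ + cos φ₁ sin δ cos θ = (-0.5658)(0.6442) + (0.8245)(0.7649)(0.0175) = -0.3535, so φ₂ = -20.70°.
Δλ = atan2(sin θ sin δ cos φ₁, cos δ − sin φ₁ sin φ₂) = atan2(0.6306, 0.4442) = 54.839°.
λ₂ = -122.750° + 54.839° = -67.91°.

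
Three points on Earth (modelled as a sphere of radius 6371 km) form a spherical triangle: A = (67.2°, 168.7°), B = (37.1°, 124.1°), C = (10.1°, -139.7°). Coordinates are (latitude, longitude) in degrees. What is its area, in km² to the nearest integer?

18218598 km²

Side lengths (central angles): a = 1.5498, b = 1.1608, c = 0.6823 rad; semiperimeter s = 1.6964.
By l'Huilier's theorem, tan(E/4) = √[tan(s/2) tan((s−a)/2) tan((s−b)/2) tan((s−c)/2)], giving spherical excess E = 0.4488 rad.
Area = E·R² = 0.4488 × (6371)² ≈ 18218598 km².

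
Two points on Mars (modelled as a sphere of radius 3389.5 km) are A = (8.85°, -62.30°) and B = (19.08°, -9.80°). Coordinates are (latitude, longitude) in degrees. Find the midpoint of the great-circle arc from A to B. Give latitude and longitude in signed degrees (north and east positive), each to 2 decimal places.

15.50°, -36.68°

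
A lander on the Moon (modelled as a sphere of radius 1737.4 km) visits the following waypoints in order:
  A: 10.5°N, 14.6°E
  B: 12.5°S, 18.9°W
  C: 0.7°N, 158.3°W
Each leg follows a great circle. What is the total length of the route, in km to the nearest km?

Leg A→B: central angle 0.7059 rad, distance 1226.4 km.
Leg B→C: central angle 2.4096 rad, distance 4186.5 km.
Total: 1226.4 + 4186.5 ≈ 5413 km.

5413 km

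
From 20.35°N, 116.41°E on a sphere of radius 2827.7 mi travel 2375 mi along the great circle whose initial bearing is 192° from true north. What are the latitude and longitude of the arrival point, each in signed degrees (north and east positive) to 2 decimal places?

Angular distance δ = d/R = 2375/2827.7 = 0.83991 rad; initial bearing θ = 3.3510 rad.
sin φ₂ = sin φ₁ cos δ + cos φ₁ sin δ cos θ = (0.3478)(0.6675) + (0.9376)(0.7446)(-0.9781) = -0.4507, so φ₂ = -26.79°.
Δλ = atan2(sin θ sin δ cos φ₁, cos δ − sin φ₁ sin φ₂) = atan2(-0.1451, 0.8243) = -9.987°.
λ₂ = 116.410° − 9.987° = 106.42°.

-26.79°, 106.42°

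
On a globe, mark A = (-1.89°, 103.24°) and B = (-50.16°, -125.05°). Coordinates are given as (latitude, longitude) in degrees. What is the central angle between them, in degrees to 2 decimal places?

113.62°

Let φ₁ = -0.0330 rad, φ₂ = -0.8755 rad, and Δλ = 2.2988 rad.
Haversine: a = sin²(Δφ/2) + cos φ₁ cos φ₂ sin²(Δλ/2) = 0.1672 + (0.9995)(0.6406)(0.8327) = 0.70035.
Central angle c = 2·arcsin(√a) = 1.98308 rad.
So the angular separation is 113.62°.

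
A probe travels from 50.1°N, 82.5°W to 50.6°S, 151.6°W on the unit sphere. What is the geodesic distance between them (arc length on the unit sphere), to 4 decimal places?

Let φ₁ = 0.8744 rad, φ₂ = -0.8831 rad, and Δλ = -1.2060 rad.
cos c = sin φ₁ sin φ₂ + cos φ₁ cos φ₂ cos Δλ = (0.7672)(-0.7727) + (0.6414)(0.6347)(0.3567) = -0.44757,
so c = arccos(-0.44757) = 2.03484 rad.
On the unit sphere the arc length equals the central angle: 2.0348.

2.0348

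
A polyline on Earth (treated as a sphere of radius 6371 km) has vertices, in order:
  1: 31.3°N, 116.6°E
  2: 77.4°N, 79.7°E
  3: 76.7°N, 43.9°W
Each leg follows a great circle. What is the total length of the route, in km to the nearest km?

Leg 1→2: central angle 0.8552 rad, distance 5448.5 km.
Leg 2→3: central angle 0.3977 rad, distance 2533.5 km.
Total: 5448.5 + 2533.5 ≈ 7982 km.

7982 km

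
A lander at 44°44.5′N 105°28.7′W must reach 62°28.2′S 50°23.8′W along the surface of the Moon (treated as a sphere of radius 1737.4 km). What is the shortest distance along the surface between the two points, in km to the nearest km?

Let φ₁ = 0.7809 rad, φ₂ = -1.0903 rad, and Δλ = 0.9614 rad.
Haversine: a = sin²(Δφ/2) + cos φ₁ cos φ₂ sin²(Δλ/2) = 0.6480 + (0.7103)(0.4622)(0.2138) = 0.71814.
Central angle c = 2·arcsin(√a) = 2.02226 rad.
Distance = R·c = 1737.4 × 2.0223 ≈ 3513 km.

3513 km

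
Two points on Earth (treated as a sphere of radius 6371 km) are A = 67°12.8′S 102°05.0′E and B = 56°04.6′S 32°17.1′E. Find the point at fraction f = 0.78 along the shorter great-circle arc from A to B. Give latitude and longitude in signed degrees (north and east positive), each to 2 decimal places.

-61.09°, 42.33°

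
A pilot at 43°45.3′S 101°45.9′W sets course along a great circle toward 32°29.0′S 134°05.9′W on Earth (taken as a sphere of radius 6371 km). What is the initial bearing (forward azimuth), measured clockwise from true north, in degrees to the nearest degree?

Δλ = -32.333° = -0.5643 rad.
y = sin Δλ · cos φ₂ = (-0.5348)(0.8435) = -0.4512
x = cos φ₁ sin φ₂ − sin φ₁ cos φ₂ cos Δλ = (0.7223)(-0.5371) − (-0.6916)(0.8435)(0.8450) = 0.1050
θ = atan2(y, x) = -76.90°; adding 360° gives 283°.

283°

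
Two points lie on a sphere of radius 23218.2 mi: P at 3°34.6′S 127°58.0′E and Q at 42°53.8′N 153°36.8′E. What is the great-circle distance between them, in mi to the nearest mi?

21043 mi

Let φ₁ = -0.0624 rad, φ₂ = 0.7487 rad, and Δλ = 0.4476 rad.
cos c = sin φ₁ sin φ₂ + cos φ₁ cos φ₂ cos Δλ = (-0.0624)(0.6807) + (0.9981)(0.7326)(0.9015) = 0.61666,
so c = arccos(0.61666) = 0.90630 rad.
Distance = R·c = 23218.2 × 0.9063 ≈ 21043 mi.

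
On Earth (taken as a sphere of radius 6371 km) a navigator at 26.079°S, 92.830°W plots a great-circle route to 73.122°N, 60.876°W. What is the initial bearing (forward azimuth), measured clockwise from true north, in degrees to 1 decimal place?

9.0°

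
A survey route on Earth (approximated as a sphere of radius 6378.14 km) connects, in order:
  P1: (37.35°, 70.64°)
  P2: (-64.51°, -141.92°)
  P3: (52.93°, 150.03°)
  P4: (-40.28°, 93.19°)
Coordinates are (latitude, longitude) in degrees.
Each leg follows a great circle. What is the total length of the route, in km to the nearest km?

Leg P1→P2: central angle 2.5607 rad, distance 16332.4 km.
Leg P2→P3: central angle 2.2437 rad, distance 14310.7 km.
Leg P3→P4: central angle 1.8383 rad, distance 11724.9 km.
Total: 16332.4 + 14310.7 + 11724.9 ≈ 42368 km.

42368 km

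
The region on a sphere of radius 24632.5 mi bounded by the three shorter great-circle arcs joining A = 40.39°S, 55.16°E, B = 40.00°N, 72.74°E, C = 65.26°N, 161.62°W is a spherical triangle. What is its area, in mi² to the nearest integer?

Side lengths (central angles): a = 1.1626, b = 2.5751, c = 1.4306 rad; semiperimeter s = 2.5842.
By l'Huilier's theorem, tan(E/4) = √[tan(s/2) tan((s−a)/2) tan((s−b)/2) tan((s−c)/2)], giving spherical excess E = 0.3750 rad.
Area = E·R² = 0.3750 × (24632.5)² ≈ 227530107 mi².

227530107 mi²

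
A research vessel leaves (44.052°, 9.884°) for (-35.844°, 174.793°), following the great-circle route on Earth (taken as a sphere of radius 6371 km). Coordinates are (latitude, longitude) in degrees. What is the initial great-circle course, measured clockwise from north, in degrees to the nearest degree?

With φ₁ = 0.7689, φ₂ = -0.6256, Δλ = 2.8782 rad, the forward-azimuth formula gives
θ = atan2( sin Δλ cos φ₂ , cos φ₁ sin φ₂ − sin φ₁ cos φ₂ cos Δλ ) = atan2(0.2110, 0.1233) = 59.70°.
So the initial bearing is 60°.

60°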